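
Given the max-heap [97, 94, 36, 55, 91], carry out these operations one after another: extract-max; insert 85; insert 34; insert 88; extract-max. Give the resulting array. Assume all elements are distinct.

[91, 85, 88, 55, 36, 34]

extract-max → returns 97:
  remove root 97; move last element 91 to root → [91, 94, 36, 55]
  91 vs larger child 94 at index 1, swap → [94, 91, 36, 55]
insert 85:
  append 85 at index 4 → [94, 91, 36, 55, 85] (no swap needed)
insert 34:
  append 34 at index 5 → [94, 91, 36, 55, 85, 34] (no swap needed)
insert 88:
  append 88 at index 6 → [94, 91, 36, 55, 85, 34, 88]
  88 > parent 36 at index 2, swap → [94, 91, 88, 55, 85, 34, 36]
extract-max → returns 94:
  remove root 94; move last element 36 to root → [36, 91, 88, 55, 85, 34]
  36 vs larger child 91 at index 1, swap → [91, 36, 88, 55, 85, 34]
  36 vs larger child 85 at index 4, swap → [91, 85, 88, 55, 36, 34]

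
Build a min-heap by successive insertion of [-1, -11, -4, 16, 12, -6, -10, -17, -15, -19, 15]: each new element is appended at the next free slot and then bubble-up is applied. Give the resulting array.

Insert -1:
  append -1 at index 0 → [-1] (no swap needed)
Insert -11:
  append -11 at index 1 → [-1, -11]
  -11 < parent -1 at index 0, swap → [-11, -1]
Insert -4:
  append -4 at index 2 → [-11, -1, -4] (no swap needed)
Insert 16:
  append 16 at index 3 → [-11, -1, -4, 16] (no swap needed)
Insert 12:
  append 12 at index 4 → [-11, -1, -4, 16, 12] (no swap needed)
Insert -6:
  append -6 at index 5 → [-11, -1, -4, 16, 12, -6]
  -6 < parent -4 at index 2, swap → [-11, -1, -6, 16, 12, -4]
Insert -10:
  append -10 at index 6 → [-11, -1, -6, 16, 12, -4, -10]
  -10 < parent -6 at index 2, swap → [-11, -1, -10, 16, 12, -4, -6]
Insert -17:
  append -17 at index 7 → [-11, -1, -10, 16, 12, -4, -6, -17]
  -17 < parent 16 at index 3, swap → [-11, -1, -10, -17, 12, -4, -6, 16]
  -17 < parent -1 at index 1, swap → [-11, -17, -10, -1, 12, -4, -6, 16]
  -17 < parent -11 at index 0, swap → [-17, -11, -10, -1, 12, -4, -6, 16]
Insert -15:
  append -15 at index 8 → [-17, -11, -10, -1, 12, -4, -6, 16, -15]
  -15 < parent -1 at index 3, swap → [-17, -11, -10, -15, 12, -4, -6, 16, -1]
  -15 < parent -11 at index 1, swap → [-17, -15, -10, -11, 12, -4, -6, 16, -1]
Insert -19:
  append -19 at index 9 → [-17, -15, -10, -11, 12, -4, -6, 16, -1, -19]
  -19 < parent 12 at index 4, swap → [-17, -15, -10, -11, -19, -4, -6, 16, -1, 12]
  -19 < parent -15 at index 1, swap → [-17, -19, -10, -11, -15, -4, -6, 16, -1, 12]
  -19 < parent -17 at index 0, swap → [-19, -17, -10, -11, -15, -4, -6, 16, -1, 12]
Insert 15:
  append 15 at index 10 → [-19, -17, -10, -11, -15, -4, -6, 16, -1, 12, 15] (no swap needed)

[-19, -17, -10, -11, -15, -4, -6, 16, -1, 12, 15]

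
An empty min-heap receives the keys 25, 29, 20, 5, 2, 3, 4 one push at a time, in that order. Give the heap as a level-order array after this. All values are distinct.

[2, 5, 3, 29, 20, 25, 4]

Insert 25:
  append 25 at index 0 → [25] (no swap needed)
Insert 29:
  append 29 at index 1 → [25, 29] (no swap needed)
Insert 20:
  append 20 at index 2 → [25, 29, 20]
  20 < parent 25 at index 0, swap → [20, 29, 25]
Insert 5:
  append 5 at index 3 → [20, 29, 25, 5]
  5 < parent 29 at index 1, swap → [20, 5, 25, 29]
  5 < parent 20 at index 0, swap → [5, 20, 25, 29]
Insert 2:
  append 2 at index 4 → [5, 20, 25, 29, 2]
  2 < parent 20 at index 1, swap → [5, 2, 25, 29, 20]
  2 < parent 5 at index 0, swap → [2, 5, 25, 29, 20]
Insert 3:
  append 3 at index 5 → [2, 5, 25, 29, 20, 3]
  3 < parent 25 at index 2, swap → [2, 5, 3, 29, 20, 25]
Insert 4:
  append 4 at index 6 → [2, 5, 3, 29, 20, 25, 4] (no swap needed)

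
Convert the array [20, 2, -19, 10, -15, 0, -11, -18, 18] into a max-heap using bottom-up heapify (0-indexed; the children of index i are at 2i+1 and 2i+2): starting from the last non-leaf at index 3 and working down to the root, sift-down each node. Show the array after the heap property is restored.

[20, 18, 0, 10, -15, -19, -11, -18, 2]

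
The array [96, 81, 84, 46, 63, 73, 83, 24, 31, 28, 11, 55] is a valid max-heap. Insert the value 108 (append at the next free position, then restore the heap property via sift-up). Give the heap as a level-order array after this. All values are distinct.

[108, 81, 96, 46, 63, 84, 83, 24, 31, 28, 11, 55, 73]

append 108 at index 12 → [96, 81, 84, 46, 63, 73, 83, 24, 31, 28, 11, 55, 108]
108 > parent 73 at index 5, swap → [96, 81, 84, 46, 63, 108, 83, 24, 31, 28, 11, 55, 73]
108 > parent 84 at index 2, swap → [96, 81, 108, 46, 63, 84, 83, 24, 31, 28, 11, 55, 73]
108 > parent 96 at index 0, swap → [108, 81, 96, 46, 63, 84, 83, 24, 31, 28, 11, 55, 73]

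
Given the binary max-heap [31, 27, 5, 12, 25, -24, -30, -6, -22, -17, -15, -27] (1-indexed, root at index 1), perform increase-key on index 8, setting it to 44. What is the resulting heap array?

set index 8 from -6 to 44 → [31, 27, 5, 12, 25, -24, -30, 44, -22, -17, -15, -27]
44 > parent 12 at index 4, swap → [31, 27, 5, 44, 25, -24, -30, 12, -22, -17, -15, -27]
44 > parent 27 at index 2, swap → [31, 44, 5, 27, 25, -24, -30, 12, -22, -17, -15, -27]
44 > parent 31 at index 1, swap → [44, 31, 5, 27, 25, -24, -30, 12, -22, -17, -15, -27]

[44, 31, 5, 27, 25, -24, -30, 12, -22, -17, -15, -27]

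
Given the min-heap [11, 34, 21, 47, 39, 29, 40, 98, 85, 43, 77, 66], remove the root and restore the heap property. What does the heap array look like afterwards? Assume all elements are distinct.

[21, 34, 29, 47, 39, 66, 40, 98, 85, 43, 77]

remove root 11; move last element 66 to root → [66, 34, 21, 47, 39, 29, 40, 98, 85, 43, 77]
66 vs smaller child 21 at index 2, swap → [21, 34, 66, 47, 39, 29, 40, 98, 85, 43, 77]
66 vs smaller child 29 at index 5, swap → [21, 34, 29, 47, 39, 66, 40, 98, 85, 43, 77]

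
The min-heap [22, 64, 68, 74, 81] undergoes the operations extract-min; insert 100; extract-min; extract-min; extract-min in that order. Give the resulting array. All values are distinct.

extract-min → returns 22:
  remove root 22; move last element 81 to root → [81, 64, 68, 74]
  81 vs smaller child 64 at index 1, swap → [64, 81, 68, 74]
  81 vs only child 74 at index 3, swap → [64, 74, 68, 81]
insert 100:
  append 100 at index 4 → [64, 74, 68, 81, 100] (no swap needed)
extract-min → returns 64:
  remove root 64; move last element 100 to root → [100, 74, 68, 81]
  100 vs smaller child 68 at index 2, swap → [68, 74, 100, 81]
extract-min → returns 68:
  remove root 68; move last element 81 to root → [81, 74, 100]
  81 vs smaller child 74 at index 1, swap → [74, 81, 100]
extract-min → returns 74:
  remove root 74; move last element 100 to root → [100, 81]
  100 vs only child 81 at index 1, swap → [81, 100]

[81, 100]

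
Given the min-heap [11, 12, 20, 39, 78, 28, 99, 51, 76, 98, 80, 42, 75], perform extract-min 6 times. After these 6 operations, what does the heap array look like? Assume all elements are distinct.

extract-min #1 returns 11:
  remove root 11; move last element 75 to root → [75, 12, 20, 39, 78, 28, 99, 51, 76, 98, 80, 42]
  75 vs smaller child 12 at index 1, swap → [12, 75, 20, 39, 78, 28, 99, 51, 76, 98, 80, 42]
  75 vs smaller child 39 at index 3, swap → [12, 39, 20, 75, 78, 28, 99, 51, 76, 98, 80, 42]
  75 vs smaller child 51 at index 7, swap → [12, 39, 20, 51, 78, 28, 99, 75, 76, 98, 80, 42]
extract-min #2 returns 12:
  remove root 12; move last element 42 to root → [42, 39, 20, 51, 78, 28, 99, 75, 76, 98, 80]
  42 vs smaller child 20 at index 2, swap → [20, 39, 42, 51, 78, 28, 99, 75, 76, 98, 80]
  42 vs smaller child 28 at index 5, swap → [20, 39, 28, 51, 78, 42, 99, 75, 76, 98, 80]
extract-min #3 returns 20:
  remove root 20; move last element 80 to root → [80, 39, 28, 51, 78, 42, 99, 75, 76, 98]
  80 vs smaller child 28 at index 2, swap → [28, 39, 80, 51, 78, 42, 99, 75, 76, 98]
  80 vs smaller child 42 at index 5, swap → [28, 39, 42, 51, 78, 80, 99, 75, 76, 98]
extract-min #4 returns 28:
  remove root 28; move last element 98 to root → [98, 39, 42, 51, 78, 80, 99, 75, 76]
  98 vs smaller child 39 at index 1, swap → [39, 98, 42, 51, 78, 80, 99, 75, 76]
  98 vs smaller child 51 at index 3, swap → [39, 51, 42, 98, 78, 80, 99, 75, 76]
  98 vs smaller child 75 at index 7, swap → [39, 51, 42, 75, 78, 80, 99, 98, 76]
extract-min #5 returns 39:
  remove root 39; move last element 76 to root → [76, 51, 42, 75, 78, 80, 99, 98]
  76 vs smaller child 42 at index 2, swap → [42, 51, 76, 75, 78, 80, 99, 98]
extract-min #6 returns 42:
  remove root 42; move last element 98 to root → [98, 51, 76, 75, 78, 80, 99]
  98 vs smaller child 51 at index 1, swap → [51, 98, 76, 75, 78, 80, 99]
  98 vs smaller child 75 at index 3, swap → [51, 75, 76, 98, 78, 80, 99]

[51, 75, 76, 98, 78, 80, 99]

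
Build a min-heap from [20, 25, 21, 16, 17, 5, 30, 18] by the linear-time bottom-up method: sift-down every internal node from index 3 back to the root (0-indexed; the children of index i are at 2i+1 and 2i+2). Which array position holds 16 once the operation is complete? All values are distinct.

1

sift down from index 3: already satisfies heap property
sift down from index 2:
  21 vs smaller child 5 at index 5, swap → [20, 25, 5, 16, 17, 21, 30, 18]
sift down from index 1:
  25 vs smaller child 16 at index 3, swap → [20, 16, 5, 25, 17, 21, 30, 18]
  25 vs only child 18 at index 7, swap → [20, 16, 5, 18, 17, 21, 30, 25]
sift down from index 0:
  20 vs smaller child 5 at index 2, swap → [5, 16, 20, 18, 17, 21, 30, 25]
resulting array: [5, 16, 20, 18, 17, 21, 30, 25]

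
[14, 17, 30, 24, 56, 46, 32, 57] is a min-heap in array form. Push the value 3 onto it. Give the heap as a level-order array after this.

append 3 at index 8 → [14, 17, 30, 24, 56, 46, 32, 57, 3]
3 < parent 24 at index 3, swap → [14, 17, 30, 3, 56, 46, 32, 57, 24]
3 < parent 17 at index 1, swap → [14, 3, 30, 17, 56, 46, 32, 57, 24]
3 < parent 14 at index 0, swap → [3, 14, 30, 17, 56, 46, 32, 57, 24]

[3, 14, 30, 17, 56, 46, 32, 57, 24]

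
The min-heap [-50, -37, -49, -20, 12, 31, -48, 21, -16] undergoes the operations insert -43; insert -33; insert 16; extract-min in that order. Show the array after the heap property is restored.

insert -43:
  append -43 at index 9 → [-50, -37, -49, -20, 12, 31, -48, 21, -16, -43]
  -43 < parent 12 at index 4, swap → [-50, -37, -49, -20, -43, 31, -48, 21, -16, 12]
  -43 < parent -37 at index 1, swap → [-50, -43, -49, -20, -37, 31, -48, 21, -16, 12]
insert -33:
  append -33 at index 10 → [-50, -43, -49, -20, -37, 31, -48, 21, -16, 12, -33] (no swap needed)
insert 16:
  append 16 at index 11 → [-50, -43, -49, -20, -37, 31, -48, 21, -16, 12, -33, 16]
  16 < parent 31 at index 5, swap → [-50, -43, -49, -20, -37, 16, -48, 21, -16, 12, -33, 31]
extract-min → returns -50:
  remove root -50; move last element 31 to root → [31, -43, -49, -20, -37, 16, -48, 21, -16, 12, -33]
  31 vs smaller child -49 at index 2, swap → [-49, -43, 31, -20, -37, 16, -48, 21, -16, 12, -33]
  31 vs smaller child -48 at index 6, swap → [-49, -43, -48, -20, -37, 16, 31, 21, -16, 12, -33]

[-49, -43, -48, -20, -37, 16, 31, 21, -16, 12, -33]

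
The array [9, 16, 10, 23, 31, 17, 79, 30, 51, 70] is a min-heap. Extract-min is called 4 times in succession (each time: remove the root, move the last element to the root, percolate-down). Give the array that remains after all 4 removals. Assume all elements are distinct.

extract-min #1 returns 9:
  remove root 9; move last element 70 to root → [70, 16, 10, 23, 31, 17, 79, 30, 51]
  70 vs smaller child 10 at index 2, swap → [10, 16, 70, 23, 31, 17, 79, 30, 51]
  70 vs smaller child 17 at index 5, swap → [10, 16, 17, 23, 31, 70, 79, 30, 51]
extract-min #2 returns 10:
  remove root 10; move last element 51 to root → [51, 16, 17, 23, 31, 70, 79, 30]
  51 vs smaller child 16 at index 1, swap → [16, 51, 17, 23, 31, 70, 79, 30]
  51 vs smaller child 23 at index 3, swap → [16, 23, 17, 51, 31, 70, 79, 30]
  51 vs only child 30 at index 7, swap → [16, 23, 17, 30, 31, 70, 79, 51]
extract-min #3 returns 16:
  remove root 16; move last element 51 to root → [51, 23, 17, 30, 31, 70, 79]
  51 vs smaller child 17 at index 2, swap → [17, 23, 51, 30, 31, 70, 79]
extract-min #4 returns 17:
  remove root 17; move last element 79 to root → [79, 23, 51, 30, 31, 70]
  79 vs smaller child 23 at index 1, swap → [23, 79, 51, 30, 31, 70]
  79 vs smaller child 30 at index 3, swap → [23, 30, 51, 79, 31, 70]

[23, 30, 51, 79, 31, 70]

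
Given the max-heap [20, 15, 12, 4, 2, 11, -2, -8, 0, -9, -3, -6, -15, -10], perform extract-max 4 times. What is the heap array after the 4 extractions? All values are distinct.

[4, 2, -2, 0, -3, -6, -15, -8, -10, -9]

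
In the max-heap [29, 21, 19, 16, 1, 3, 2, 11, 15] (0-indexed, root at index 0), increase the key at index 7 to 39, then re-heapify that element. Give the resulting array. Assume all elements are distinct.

set index 7 from 11 to 39 → [29, 21, 19, 16, 1, 3, 2, 39, 15]
39 > parent 16 at index 3, swap → [29, 21, 19, 39, 1, 3, 2, 16, 15]
39 > parent 21 at index 1, swap → [29, 39, 19, 21, 1, 3, 2, 16, 15]
39 > parent 29 at index 0, swap → [39, 29, 19, 21, 1, 3, 2, 16, 15]

[39, 29, 19, 21, 1, 3, 2, 16, 15]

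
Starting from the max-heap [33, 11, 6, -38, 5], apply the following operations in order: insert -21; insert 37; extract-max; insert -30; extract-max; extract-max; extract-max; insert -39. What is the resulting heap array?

[5, -30, -21, -38, -39]

insert -21:
  append -21 at index 5 → [33, 11, 6, -38, 5, -21] (no swap needed)
insert 37:
  append 37 at index 6 → [33, 11, 6, -38, 5, -21, 37]
  37 > parent 6 at index 2, swap → [33, 11, 37, -38, 5, -21, 6]
  37 > parent 33 at index 0, swap → [37, 11, 33, -38, 5, -21, 6]
extract-max → returns 37:
  remove root 37; move last element 6 to root → [6, 11, 33, -38, 5, -21]
  6 vs larger child 33 at index 2, swap → [33, 11, 6, -38, 5, -21]
insert -30:
  append -30 at index 6 → [33, 11, 6, -38, 5, -21, -30] (no swap needed)
extract-max → returns 33:
  remove root 33; move last element -30 to root → [-30, 11, 6, -38, 5, -21]
  -30 vs larger child 11 at index 1, swap → [11, -30, 6, -38, 5, -21]
  -30 vs larger child 5 at index 4, swap → [11, 5, 6, -38, -30, -21]
extract-max → returns 11:
  remove root 11; move last element -21 to root → [-21, 5, 6, -38, -30]
  -21 vs larger child 6 at index 2, swap → [6, 5, -21, -38, -30]
extract-max → returns 6:
  remove root 6; move last element -30 to root → [-30, 5, -21, -38]
  -30 vs larger child 5 at index 1, swap → [5, -30, -21, -38]
insert -39:
  append -39 at index 4 → [5, -30, -21, -38, -39] (no swap needed)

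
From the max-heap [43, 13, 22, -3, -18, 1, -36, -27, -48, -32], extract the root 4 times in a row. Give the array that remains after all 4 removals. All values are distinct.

extract-max #1 returns 43:
  remove root 43; move last element -32 to root → [-32, 13, 22, -3, -18, 1, -36, -27, -48]
  -32 vs larger child 22 at index 2, swap → [22, 13, -32, -3, -18, 1, -36, -27, -48]
  -32 vs larger child 1 at index 5, swap → [22, 13, 1, -3, -18, -32, -36, -27, -48]
extract-max #2 returns 22:
  remove root 22; move last element -48 to root → [-48, 13, 1, -3, -18, -32, -36, -27]
  -48 vs larger child 13 at index 1, swap → [13, -48, 1, -3, -18, -32, -36, -27]
  -48 vs larger child -3 at index 3, swap → [13, -3, 1, -48, -18, -32, -36, -27]
  -48 vs only child -27 at index 7, swap → [13, -3, 1, -27, -18, -32, -36, -48]
extract-max #3 returns 13:
  remove root 13; move last element -48 to root → [-48, -3, 1, -27, -18, -32, -36]
  -48 vs larger child 1 at index 2, swap → [1, -3, -48, -27, -18, -32, -36]
  -48 vs larger child -32 at index 5, swap → [1, -3, -32, -27, -18, -48, -36]
extract-max #4 returns 1:
  remove root 1; move last element -36 to root → [-36, -3, -32, -27, -18, -48]
  -36 vs larger child -3 at index 1, swap → [-3, -36, -32, -27, -18, -48]
  -36 vs larger child -18 at index 4, swap → [-3, -18, -32, -27, -36, -48]

[-3, -18, -32, -27, -36, -48]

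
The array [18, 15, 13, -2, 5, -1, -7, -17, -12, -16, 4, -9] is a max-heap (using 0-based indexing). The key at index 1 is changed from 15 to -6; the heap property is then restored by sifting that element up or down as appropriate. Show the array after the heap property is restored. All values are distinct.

set index 1 from 15 to -6 → [18, -6, 13, -2, 5, -1, -7, -17, -12, -16, 4, -9]
-6 vs larger child 5 at index 4, swap → [18, 5, 13, -2, -6, -1, -7, -17, -12, -16, 4, -9]
-6 vs larger child 4 at index 10, swap → [18, 5, 13, -2, 4, -1, -7, -17, -12, -16, -6, -9]

[18, 5, 13, -2, 4, -1, -7, -17, -12, -16, -6, -9]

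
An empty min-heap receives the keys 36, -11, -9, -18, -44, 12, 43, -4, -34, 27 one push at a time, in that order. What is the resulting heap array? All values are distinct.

[-44, -34, -9, -18, -11, 12, 43, 36, -4, 27]

Insert 36:
  append 36 at index 0 → [36] (no swap needed)
Insert -11:
  append -11 at index 1 → [36, -11]
  -11 < parent 36 at index 0, swap → [-11, 36]
Insert -9:
  append -9 at index 2 → [-11, 36, -9] (no swap needed)
Insert -18:
  append -18 at index 3 → [-11, 36, -9, -18]
  -18 < parent 36 at index 1, swap → [-11, -18, -9, 36]
  -18 < parent -11 at index 0, swap → [-18, -11, -9, 36]
Insert -44:
  append -44 at index 4 → [-18, -11, -9, 36, -44]
  -44 < parent -11 at index 1, swap → [-18, -44, -9, 36, -11]
  -44 < parent -18 at index 0, swap → [-44, -18, -9, 36, -11]
Insert 12:
  append 12 at index 5 → [-44, -18, -9, 36, -11, 12] (no swap needed)
Insert 43:
  append 43 at index 6 → [-44, -18, -9, 36, -11, 12, 43] (no swap needed)
Insert -4:
  append -4 at index 7 → [-44, -18, -9, 36, -11, 12, 43, -4]
  -4 < parent 36 at index 3, swap → [-44, -18, -9, -4, -11, 12, 43, 36]
Insert -34:
  append -34 at index 8 → [-44, -18, -9, -4, -11, 12, 43, 36, -34]
  -34 < parent -4 at index 3, swap → [-44, -18, -9, -34, -11, 12, 43, 36, -4]
  -34 < parent -18 at index 1, swap → [-44, -34, -9, -18, -11, 12, 43, 36, -4]
Insert 27:
  append 27 at index 9 → [-44, -34, -9, -18, -11, 12, 43, 36, -4, 27] (no swap needed)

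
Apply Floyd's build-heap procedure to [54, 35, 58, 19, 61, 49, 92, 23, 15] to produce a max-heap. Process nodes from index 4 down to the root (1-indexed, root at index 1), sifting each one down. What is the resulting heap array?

[92, 61, 58, 23, 35, 49, 54, 19, 15]

sift down from index 4:
  19 vs larger child 23 at index 8, swap → [54, 35, 58, 23, 61, 49, 92, 19, 15]
sift down from index 3:
  58 vs larger child 92 at index 7, swap → [54, 35, 92, 23, 61, 49, 58, 19, 15]
sift down from index 2:
  35 vs larger child 61 at index 5, swap → [54, 61, 92, 23, 35, 49, 58, 19, 15]
sift down from index 1:
  54 vs larger child 92 at index 3, swap → [92, 61, 54, 23, 35, 49, 58, 19, 15]
  54 vs larger child 58 at index 7, swap → [92, 61, 58, 23, 35, 49, 54, 19, 15]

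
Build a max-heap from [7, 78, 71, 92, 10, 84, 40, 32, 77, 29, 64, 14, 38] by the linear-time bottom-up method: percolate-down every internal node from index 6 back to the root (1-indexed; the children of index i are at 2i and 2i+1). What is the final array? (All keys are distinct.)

sift down from index 6: already satisfies heap property
sift down from index 5:
  10 vs larger child 64 at index 11, swap → [7, 78, 71, 92, 64, 84, 40, 32, 77, 29, 10, 14, 38]
sift down from index 4: already satisfies heap property
sift down from index 3:
  71 vs larger child 84 at index 6, swap → [7, 78, 84, 92, 64, 71, 40, 32, 77, 29, 10, 14, 38]
sift down from index 2:
  78 vs larger child 92 at index 4, swap → [7, 92, 84, 78, 64, 71, 40, 32, 77, 29, 10, 14, 38]
sift down from index 1:
  7 vs larger child 92 at index 2, swap → [92, 7, 84, 78, 64, 71, 40, 32, 77, 29, 10, 14, 38]
  7 vs larger child 78 at index 4, swap → [92, 78, 84, 7, 64, 71, 40, 32, 77, 29, 10, 14, 38]
  7 vs larger child 77 at index 9, swap → [92, 78, 84, 77, 64, 71, 40, 32, 7, 29, 10, 14, 38]

[92, 78, 84, 77, 64, 71, 40, 32, 7, 29, 10, 14, 38]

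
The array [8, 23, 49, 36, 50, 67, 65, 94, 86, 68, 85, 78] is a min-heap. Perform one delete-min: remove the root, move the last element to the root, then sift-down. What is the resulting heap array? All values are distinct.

[23, 36, 49, 78, 50, 67, 65, 94, 86, 68, 85]

remove root 8; move last element 78 to root → [78, 23, 49, 36, 50, 67, 65, 94, 86, 68, 85]
78 vs smaller child 23 at index 1, swap → [23, 78, 49, 36, 50, 67, 65, 94, 86, 68, 85]
78 vs smaller child 36 at index 3, swap → [23, 36, 49, 78, 50, 67, 65, 94, 86, 68, 85]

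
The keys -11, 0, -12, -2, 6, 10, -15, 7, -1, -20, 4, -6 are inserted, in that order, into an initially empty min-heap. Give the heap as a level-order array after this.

[-20, -15, -12, -1, -2, -6, -11, 7, 0, 6, 4, 10]

Insert -11:
  append -11 at index 0 → [-11] (no swap needed)
Insert 0:
  append 0 at index 1 → [-11, 0] (no swap needed)
Insert -12:
  append -12 at index 2 → [-11, 0, -12]
  -12 < parent -11 at index 0, swap → [-12, 0, -11]
Insert -2:
  append -2 at index 3 → [-12, 0, -11, -2]
  -2 < parent 0 at index 1, swap → [-12, -2, -11, 0]
Insert 6:
  append 6 at index 4 → [-12, -2, -11, 0, 6] (no swap needed)
Insert 10:
  append 10 at index 5 → [-12, -2, -11, 0, 6, 10] (no swap needed)
Insert -15:
  append -15 at index 6 → [-12, -2, -11, 0, 6, 10, -15]
  -15 < parent -11 at index 2, swap → [-12, -2, -15, 0, 6, 10, -11]
  -15 < parent -12 at index 0, swap → [-15, -2, -12, 0, 6, 10, -11]
Insert 7:
  append 7 at index 7 → [-15, -2, -12, 0, 6, 10, -11, 7] (no swap needed)
Insert -1:
  append -1 at index 8 → [-15, -2, -12, 0, 6, 10, -11, 7, -1]
  -1 < parent 0 at index 3, swap → [-15, -2, -12, -1, 6, 10, -11, 7, 0]
Insert -20:
  append -20 at index 9 → [-15, -2, -12, -1, 6, 10, -11, 7, 0, -20]
  -20 < parent 6 at index 4, swap → [-15, -2, -12, -1, -20, 10, -11, 7, 0, 6]
  -20 < parent -2 at index 1, swap → [-15, -20, -12, -1, -2, 10, -11, 7, 0, 6]
  -20 < parent -15 at index 0, swap → [-20, -15, -12, -1, -2, 10, -11, 7, 0, 6]
Insert 4:
  append 4 at index 10 → [-20, -15, -12, -1, -2, 10, -11, 7, 0, 6, 4] (no swap needed)
Insert -6:
  append -6 at index 11 → [-20, -15, -12, -1, -2, 10, -11, 7, 0, 6, 4, -6]
  -6 < parent 10 at index 5, swap → [-20, -15, -12, -1, -2, -6, -11, 7, 0, 6, 4, 10]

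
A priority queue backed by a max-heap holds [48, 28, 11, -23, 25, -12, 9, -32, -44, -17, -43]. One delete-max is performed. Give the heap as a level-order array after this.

[28, 25, 11, -23, -17, -12, 9, -32, -44, -43]

remove root 48; move last element -43 to root → [-43, 28, 11, -23, 25, -12, 9, -32, -44, -17]
-43 vs larger child 28 at index 1, swap → [28, -43, 11, -23, 25, -12, 9, -32, -44, -17]
-43 vs larger child 25 at index 4, swap → [28, 25, 11, -23, -43, -12, 9, -32, -44, -17]
-43 vs only child -17 at index 9, swap → [28, 25, 11, -23, -17, -12, 9, -32, -44, -43]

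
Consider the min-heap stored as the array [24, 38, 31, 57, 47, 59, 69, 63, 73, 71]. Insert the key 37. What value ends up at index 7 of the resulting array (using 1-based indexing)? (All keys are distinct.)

69

append 37 at index 11 → [24, 38, 31, 57, 47, 59, 69, 63, 73, 71, 37]
37 < parent 47 at index 5, swap → [24, 38, 31, 57, 37, 59, 69, 63, 73, 71, 47]
37 < parent 38 at index 2, swap → [24, 37, 31, 57, 38, 59, 69, 63, 73, 71, 47]
resulting array: [24, 37, 31, 57, 38, 59, 69, 63, 73, 71, 47]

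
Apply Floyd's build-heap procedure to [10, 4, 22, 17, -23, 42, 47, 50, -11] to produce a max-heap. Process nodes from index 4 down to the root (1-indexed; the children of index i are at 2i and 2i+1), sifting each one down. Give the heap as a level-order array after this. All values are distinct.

sift down from index 4:
  17 vs larger child 50 at index 8, swap → [10, 4, 22, 50, -23, 42, 47, 17, -11]
sift down from index 3:
  22 vs larger child 47 at index 7, swap → [10, 4, 47, 50, -23, 42, 22, 17, -11]
sift down from index 2:
  4 vs larger child 50 at index 4, swap → [10, 50, 47, 4, -23, 42, 22, 17, -11]
  4 vs larger child 17 at index 8, swap → [10, 50, 47, 17, -23, 42, 22, 4, -11]
sift down from index 1:
  10 vs larger child 50 at index 2, swap → [50, 10, 47, 17, -23, 42, 22, 4, -11]
  10 vs larger child 17 at index 4, swap → [50, 17, 47, 10, -23, 42, 22, 4, -11]

[50, 17, 47, 10, -23, 42, 22, 4, -11]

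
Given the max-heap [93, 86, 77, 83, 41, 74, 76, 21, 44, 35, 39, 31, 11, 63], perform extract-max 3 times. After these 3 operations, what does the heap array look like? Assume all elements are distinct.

[77, 63, 76, 44, 41, 74, 31, 21, 11, 35, 39]

extract-max #1 returns 93:
  remove root 93; move last element 63 to root → [63, 86, 77, 83, 41, 74, 76, 21, 44, 35, 39, 31, 11]
  63 vs larger child 86 at index 1, swap → [86, 63, 77, 83, 41, 74, 76, 21, 44, 35, 39, 31, 11]
  63 vs larger child 83 at index 3, swap → [86, 83, 77, 63, 41, 74, 76, 21, 44, 35, 39, 31, 11]
extract-max #2 returns 86:
  remove root 86; move last element 11 to root → [11, 83, 77, 63, 41, 74, 76, 21, 44, 35, 39, 31]
  11 vs larger child 83 at index 1, swap → [83, 11, 77, 63, 41, 74, 76, 21, 44, 35, 39, 31]
  11 vs larger child 63 at index 3, swap → [83, 63, 77, 11, 41, 74, 76, 21, 44, 35, 39, 31]
  11 vs larger child 44 at index 8, swap → [83, 63, 77, 44, 41, 74, 76, 21, 11, 35, 39, 31]
extract-max #3 returns 83:
  remove root 83; move last element 31 to root → [31, 63, 77, 44, 41, 74, 76, 21, 11, 35, 39]
  31 vs larger child 77 at index 2, swap → [77, 63, 31, 44, 41, 74, 76, 21, 11, 35, 39]
  31 vs larger child 76 at index 6, swap → [77, 63, 76, 44, 41, 74, 31, 21, 11, 35, 39]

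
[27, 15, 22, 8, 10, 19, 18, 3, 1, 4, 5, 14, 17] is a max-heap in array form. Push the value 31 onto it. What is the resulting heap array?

append 31 at index 13 → [27, 15, 22, 8, 10, 19, 18, 3, 1, 4, 5, 14, 17, 31]
31 > parent 18 at index 6, swap → [27, 15, 22, 8, 10, 19, 31, 3, 1, 4, 5, 14, 17, 18]
31 > parent 22 at index 2, swap → [27, 15, 31, 8, 10, 19, 22, 3, 1, 4, 5, 14, 17, 18]
31 > parent 27 at index 0, swap → [31, 15, 27, 8, 10, 19, 22, 3, 1, 4, 5, 14, 17, 18]

[31, 15, 27, 8, 10, 19, 22, 3, 1, 4, 5, 14, 17, 18]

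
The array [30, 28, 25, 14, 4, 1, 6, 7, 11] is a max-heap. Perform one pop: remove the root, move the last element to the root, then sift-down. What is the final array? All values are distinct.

remove root 30; move last element 11 to root → [11, 28, 25, 14, 4, 1, 6, 7]
11 vs larger child 28 at index 1, swap → [28, 11, 25, 14, 4, 1, 6, 7]
11 vs larger child 14 at index 3, swap → [28, 14, 25, 11, 4, 1, 6, 7]

[28, 14, 25, 11, 4, 1, 6, 7]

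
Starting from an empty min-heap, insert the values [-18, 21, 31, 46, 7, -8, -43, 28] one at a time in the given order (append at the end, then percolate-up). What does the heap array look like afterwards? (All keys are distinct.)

[-43, 7, -18, 28, 21, 31, -8, 46]

Insert -18:
  append -18 at index 0 → [-18] (no swap needed)
Insert 21:
  append 21 at index 1 → [-18, 21] (no swap needed)
Insert 31:
  append 31 at index 2 → [-18, 21, 31] (no swap needed)
Insert 46:
  append 46 at index 3 → [-18, 21, 31, 46] (no swap needed)
Insert 7:
  append 7 at index 4 → [-18, 21, 31, 46, 7]
  7 < parent 21 at index 1, swap → [-18, 7, 31, 46, 21]
Insert -8:
  append -8 at index 5 → [-18, 7, 31, 46, 21, -8]
  -8 < parent 31 at index 2, swap → [-18, 7, -8, 46, 21, 31]
Insert -43:
  append -43 at index 6 → [-18, 7, -8, 46, 21, 31, -43]
  -43 < parent -8 at index 2, swap → [-18, 7, -43, 46, 21, 31, -8]
  -43 < parent -18 at index 0, swap → [-43, 7, -18, 46, 21, 31, -8]
Insert 28:
  append 28 at index 7 → [-43, 7, -18, 46, 21, 31, -8, 28]
  28 < parent 46 at index 3, swap → [-43, 7, -18, 28, 21, 31, -8, 46]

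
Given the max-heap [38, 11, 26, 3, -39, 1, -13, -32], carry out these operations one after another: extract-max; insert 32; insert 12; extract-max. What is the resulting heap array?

extract-max → returns 38:
  remove root 38; move last element -32 to root → [-32, 11, 26, 3, -39, 1, -13]
  -32 vs larger child 26 at index 2, swap → [26, 11, -32, 3, -39, 1, -13]
  -32 vs larger child 1 at index 5, swap → [26, 11, 1, 3, -39, -32, -13]
insert 32:
  append 32 at index 7 → [26, 11, 1, 3, -39, -32, -13, 32]
  32 > parent 3 at index 3, swap → [26, 11, 1, 32, -39, -32, -13, 3]
  32 > parent 11 at index 1, swap → [26, 32, 1, 11, -39, -32, -13, 3]
  32 > parent 26 at index 0, swap → [32, 26, 1, 11, -39, -32, -13, 3]
insert 12:
  append 12 at index 8 → [32, 26, 1, 11, -39, -32, -13, 3, 12]
  12 > parent 11 at index 3, swap → [32, 26, 1, 12, -39, -32, -13, 3, 11]
extract-max → returns 32:
  remove root 32; move last element 11 to root → [11, 26, 1, 12, -39, -32, -13, 3]
  11 vs larger child 26 at index 1, swap → [26, 11, 1, 12, -39, -32, -13, 3]
  11 vs larger child 12 at index 3, swap → [26, 12, 1, 11, -39, -32, -13, 3]

[26, 12, 1, 11, -39, -32, -13, 3]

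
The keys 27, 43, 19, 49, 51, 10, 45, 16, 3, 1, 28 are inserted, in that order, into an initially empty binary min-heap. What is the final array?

[1, 3, 19, 16, 10, 27, 45, 49, 43, 51, 28]

Insert 27:
  append 27 at index 0 → [27] (no swap needed)
Insert 43:
  append 43 at index 1 → [27, 43] (no swap needed)
Insert 19:
  append 19 at index 2 → [27, 43, 19]
  19 < parent 27 at index 0, swap → [19, 43, 27]
Insert 49:
  append 49 at index 3 → [19, 43, 27, 49] (no swap needed)
Insert 51:
  append 51 at index 4 → [19, 43, 27, 49, 51] (no swap needed)
Insert 10:
  append 10 at index 5 → [19, 43, 27, 49, 51, 10]
  10 < parent 27 at index 2, swap → [19, 43, 10, 49, 51, 27]
  10 < parent 19 at index 0, swap → [10, 43, 19, 49, 51, 27]
Insert 45:
  append 45 at index 6 → [10, 43, 19, 49, 51, 27, 45] (no swap needed)
Insert 16:
  append 16 at index 7 → [10, 43, 19, 49, 51, 27, 45, 16]
  16 < parent 49 at index 3, swap → [10, 43, 19, 16, 51, 27, 45, 49]
  16 < parent 43 at index 1, swap → [10, 16, 19, 43, 51, 27, 45, 49]
Insert 3:
  append 3 at index 8 → [10, 16, 19, 43, 51, 27, 45, 49, 3]
  3 < parent 43 at index 3, swap → [10, 16, 19, 3, 51, 27, 45, 49, 43]
  3 < parent 16 at index 1, swap → [10, 3, 19, 16, 51, 27, 45, 49, 43]
  3 < parent 10 at index 0, swap → [3, 10, 19, 16, 51, 27, 45, 49, 43]
Insert 1:
  append 1 at index 9 → [3, 10, 19, 16, 51, 27, 45, 49, 43, 1]
  1 < parent 51 at index 4, swap → [3, 10, 19, 16, 1, 27, 45, 49, 43, 51]
  1 < parent 10 at index 1, swap → [3, 1, 19, 16, 10, 27, 45, 49, 43, 51]
  1 < parent 3 at index 0, swap → [1, 3, 19, 16, 10, 27, 45, 49, 43, 51]
Insert 28:
  append 28 at index 10 → [1, 3, 19, 16, 10, 27, 45, 49, 43, 51, 28] (no swap needed)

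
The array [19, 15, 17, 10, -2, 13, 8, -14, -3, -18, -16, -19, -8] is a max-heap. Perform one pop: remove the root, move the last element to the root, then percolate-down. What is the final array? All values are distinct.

remove root 19; move last element -8 to root → [-8, 15, 17, 10, -2, 13, 8, -14, -3, -18, -16, -19]
-8 vs larger child 17 at index 2, swap → [17, 15, -8, 10, -2, 13, 8, -14, -3, -18, -16, -19]
-8 vs larger child 13 at index 5, swap → [17, 15, 13, 10, -2, -8, 8, -14, -3, -18, -16, -19]

[17, 15, 13, 10, -2, -8, 8, -14, -3, -18, -16, -19]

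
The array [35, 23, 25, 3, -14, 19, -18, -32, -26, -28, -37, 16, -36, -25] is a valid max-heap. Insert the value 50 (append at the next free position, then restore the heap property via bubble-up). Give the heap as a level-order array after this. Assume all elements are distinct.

append 50 at index 14 → [35, 23, 25, 3, -14, 19, -18, -32, -26, -28, -37, 16, -36, -25, 50]
50 > parent -18 at index 6, swap → [35, 23, 25, 3, -14, 19, 50, -32, -26, -28, -37, 16, -36, -25, -18]
50 > parent 25 at index 2, swap → [35, 23, 50, 3, -14, 19, 25, -32, -26, -28, -37, 16, -36, -25, -18]
50 > parent 35 at index 0, swap → [50, 23, 35, 3, -14, 19, 25, -32, -26, -28, -37, 16, -36, -25, -18]

[50, 23, 35, 3, -14, 19, 25, -32, -26, -28, -37, 16, -36, -25, -18]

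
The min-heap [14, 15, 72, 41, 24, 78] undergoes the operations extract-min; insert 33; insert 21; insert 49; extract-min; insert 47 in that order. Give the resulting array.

[21, 24, 33, 41, 78, 72, 49, 47]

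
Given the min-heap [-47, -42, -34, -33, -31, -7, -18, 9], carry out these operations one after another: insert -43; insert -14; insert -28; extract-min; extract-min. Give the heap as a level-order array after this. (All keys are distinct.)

insert -43:
  append -43 at index 8 → [-47, -42, -34, -33, -31, -7, -18, 9, -43]
  -43 < parent -33 at index 3, swap → [-47, -42, -34, -43, -31, -7, -18, 9, -33]
  -43 < parent -42 at index 1, swap → [-47, -43, -34, -42, -31, -7, -18, 9, -33]
insert -14:
  append -14 at index 9 → [-47, -43, -34, -42, -31, -7, -18, 9, -33, -14] (no swap needed)
insert -28:
  append -28 at index 10 → [-47, -43, -34, -42, -31, -7, -18, 9, -33, -14, -28] (no swap needed)
extract-min → returns -47:
  remove root -47; move last element -28 to root → [-28, -43, -34, -42, -31, -7, -18, 9, -33, -14]
  -28 vs smaller child -43 at index 1, swap → [-43, -28, -34, -42, -31, -7, -18, 9, -33, -14]
  -28 vs smaller child -42 at index 3, swap → [-43, -42, -34, -28, -31, -7, -18, 9, -33, -14]
  -28 vs smaller child -33 at index 8, swap → [-43, -42, -34, -33, -31, -7, -18, 9, -28, -14]
extract-min → returns -43:
  remove root -43; move last element -14 to root → [-14, -42, -34, -33, -31, -7, -18, 9, -28]
  -14 vs smaller child -42 at index 1, swap → [-42, -14, -34, -33, -31, -7, -18, 9, -28]
  -14 vs smaller child -33 at index 3, swap → [-42, -33, -34, -14, -31, -7, -18, 9, -28]
  -14 vs smaller child -28 at index 8, swap → [-42, -33, -34, -28, -31, -7, -18, 9, -14]

[-42, -33, -34, -28, -31, -7, -18, 9, -14]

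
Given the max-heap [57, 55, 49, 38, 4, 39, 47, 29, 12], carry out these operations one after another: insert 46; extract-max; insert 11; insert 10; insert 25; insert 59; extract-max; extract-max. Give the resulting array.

[49, 46, 47, 38, 11, 39, 25, 29, 12, 4, 10]

insert 46:
  append 46 at index 9 → [57, 55, 49, 38, 4, 39, 47, 29, 12, 46]
  46 > parent 4 at index 4, swap → [57, 55, 49, 38, 46, 39, 47, 29, 12, 4]
extract-max → returns 57:
  remove root 57; move last element 4 to root → [4, 55, 49, 38, 46, 39, 47, 29, 12]
  4 vs larger child 55 at index 1, swap → [55, 4, 49, 38, 46, 39, 47, 29, 12]
  4 vs larger child 46 at index 4, swap → [55, 46, 49, 38, 4, 39, 47, 29, 12]
insert 11:
  append 11 at index 9 → [55, 46, 49, 38, 4, 39, 47, 29, 12, 11]
  11 > parent 4 at index 4, swap → [55, 46, 49, 38, 11, 39, 47, 29, 12, 4]
insert 10:
  append 10 at index 10 → [55, 46, 49, 38, 11, 39, 47, 29, 12, 4, 10] (no swap needed)
insert 25:
  append 25 at index 11 → [55, 46, 49, 38, 11, 39, 47, 29, 12, 4, 10, 25] (no swap needed)
insert 59:
  append 59 at index 12 → [55, 46, 49, 38, 11, 39, 47, 29, 12, 4, 10, 25, 59]
  59 > parent 39 at index 5, swap → [55, 46, 49, 38, 11, 59, 47, 29, 12, 4, 10, 25, 39]
  59 > parent 49 at index 2, swap → [55, 46, 59, 38, 11, 49, 47, 29, 12, 4, 10, 25, 39]
  59 > parent 55 at index 0, swap → [59, 46, 55, 38, 11, 49, 47, 29, 12, 4, 10, 25, 39]
extract-max → returns 59:
  remove root 59; move last element 39 to root → [39, 46, 55, 38, 11, 49, 47, 29, 12, 4, 10, 25]
  39 vs larger child 55 at index 2, swap → [55, 46, 39, 38, 11, 49, 47, 29, 12, 4, 10, 25]
  39 vs larger child 49 at index 5, swap → [55, 46, 49, 38, 11, 39, 47, 29, 12, 4, 10, 25]
extract-max → returns 55:
  remove root 55; move last element 25 to root → [25, 46, 49, 38, 11, 39, 47, 29, 12, 4, 10]
  25 vs larger child 49 at index 2, swap → [49, 46, 25, 38, 11, 39, 47, 29, 12, 4, 10]
  25 vs larger child 47 at index 6, swap → [49, 46, 47, 38, 11, 39, 25, 29, 12, 4, 10]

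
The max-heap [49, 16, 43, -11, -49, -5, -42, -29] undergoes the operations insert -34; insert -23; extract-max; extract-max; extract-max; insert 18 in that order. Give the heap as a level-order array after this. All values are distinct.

insert -34:
  append -34 at index 8 → [49, 16, 43, -11, -49, -5, -42, -29, -34] (no swap needed)
insert -23:
  append -23 at index 9 → [49, 16, 43, -11, -49, -5, -42, -29, -34, -23]
  -23 > parent -49 at index 4, swap → [49, 16, 43, -11, -23, -5, -42, -29, -34, -49]
extract-max → returns 49:
  remove root 49; move last element -49 to root → [-49, 16, 43, -11, -23, -5, -42, -29, -34]
  -49 vs larger child 43 at index 2, swap → [43, 16, -49, -11, -23, -5, -42, -29, -34]
  -49 vs larger child -5 at index 5, swap → [43, 16, -5, -11, -23, -49, -42, -29, -34]
extract-max → returns 43:
  remove root 43; move last element -34 to root → [-34, 16, -5, -11, -23, -49, -42, -29]
  -34 vs larger child 16 at index 1, swap → [16, -34, -5, -11, -23, -49, -42, -29]
  -34 vs larger child -11 at index 3, swap → [16, -11, -5, -34, -23, -49, -42, -29]
  -34 vs only child -29 at index 7, swap → [16, -11, -5, -29, -23, -49, -42, -34]
extract-max → returns 16:
  remove root 16; move last element -34 to root → [-34, -11, -5, -29, -23, -49, -42]
  -34 vs larger child -5 at index 2, swap → [-5, -11, -34, -29, -23, -49, -42]
insert 18:
  append 18 at index 7 → [-5, -11, -34, -29, -23, -49, -42, 18]
  18 > parent -29 at index 3, swap → [-5, -11, -34, 18, -23, -49, -42, -29]
  18 > parent -11 at index 1, swap → [-5, 18, -34, -11, -23, -49, -42, -29]
  18 > parent -5 at index 0, swap → [18, -5, -34, -11, -23, -49, -42, -29]

[18, -5, -34, -11, -23, -49, -42, -29]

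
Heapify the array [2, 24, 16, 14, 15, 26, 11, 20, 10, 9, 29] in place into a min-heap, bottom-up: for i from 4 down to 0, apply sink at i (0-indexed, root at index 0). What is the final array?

[2, 9, 11, 10, 15, 26, 16, 20, 14, 24, 29]

sift down from index 4:
  15 vs smaller child 9 at index 9, swap → [2, 24, 16, 14, 9, 26, 11, 20, 10, 15, 29]
sift down from index 3:
  14 vs smaller child 10 at index 8, swap → [2, 24, 16, 10, 9, 26, 11, 20, 14, 15, 29]
sift down from index 2:
  16 vs smaller child 11 at index 6, swap → [2, 24, 11, 10, 9, 26, 16, 20, 14, 15, 29]
sift down from index 1:
  24 vs smaller child 9 at index 4, swap → [2, 9, 11, 10, 24, 26, 16, 20, 14, 15, 29]
  24 vs smaller child 15 at index 9, swap → [2, 9, 11, 10, 15, 26, 16, 20, 14, 24, 29]
sift down from index 0: already satisfies heap property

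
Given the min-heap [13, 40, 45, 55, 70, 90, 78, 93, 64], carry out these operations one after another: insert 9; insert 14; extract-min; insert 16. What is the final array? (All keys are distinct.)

[13, 14, 45, 55, 16, 90, 78, 93, 64, 70, 40]

insert 9:
  append 9 at index 9 → [13, 40, 45, 55, 70, 90, 78, 93, 64, 9]
  9 < parent 70 at index 4, swap → [13, 40, 45, 55, 9, 90, 78, 93, 64, 70]
  9 < parent 40 at index 1, swap → [13, 9, 45, 55, 40, 90, 78, 93, 64, 70]
  9 < parent 13 at index 0, swap → [9, 13, 45, 55, 40, 90, 78, 93, 64, 70]
insert 14:
  append 14 at index 10 → [9, 13, 45, 55, 40, 90, 78, 93, 64, 70, 14]
  14 < parent 40 at index 4, swap → [9, 13, 45, 55, 14, 90, 78, 93, 64, 70, 40]
extract-min → returns 9:
  remove root 9; move last element 40 to root → [40, 13, 45, 55, 14, 90, 78, 93, 64, 70]
  40 vs smaller child 13 at index 1, swap → [13, 40, 45, 55, 14, 90, 78, 93, 64, 70]
  40 vs smaller child 14 at index 4, swap → [13, 14, 45, 55, 40, 90, 78, 93, 64, 70]
insert 16:
  append 16 at index 10 → [13, 14, 45, 55, 40, 90, 78, 93, 64, 70, 16]
  16 < parent 40 at index 4, swap → [13, 14, 45, 55, 16, 90, 78, 93, 64, 70, 40]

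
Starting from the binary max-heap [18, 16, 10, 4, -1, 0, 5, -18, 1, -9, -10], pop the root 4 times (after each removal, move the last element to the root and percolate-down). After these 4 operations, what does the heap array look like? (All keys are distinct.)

[4, 1, 0, -18, -1, -10, -9]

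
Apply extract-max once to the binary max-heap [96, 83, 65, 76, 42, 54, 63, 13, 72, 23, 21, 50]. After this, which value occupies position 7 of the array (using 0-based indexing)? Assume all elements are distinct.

remove root 96; move last element 50 to root → [50, 83, 65, 76, 42, 54, 63, 13, 72, 23, 21]
50 vs larger child 83 at index 1, swap → [83, 50, 65, 76, 42, 54, 63, 13, 72, 23, 21]
50 vs larger child 76 at index 3, swap → [83, 76, 65, 50, 42, 54, 63, 13, 72, 23, 21]
50 vs larger child 72 at index 8, swap → [83, 76, 65, 72, 42, 54, 63, 13, 50, 23, 21]
resulting array: [83, 76, 65, 72, 42, 54, 63, 13, 50, 23, 21]

13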